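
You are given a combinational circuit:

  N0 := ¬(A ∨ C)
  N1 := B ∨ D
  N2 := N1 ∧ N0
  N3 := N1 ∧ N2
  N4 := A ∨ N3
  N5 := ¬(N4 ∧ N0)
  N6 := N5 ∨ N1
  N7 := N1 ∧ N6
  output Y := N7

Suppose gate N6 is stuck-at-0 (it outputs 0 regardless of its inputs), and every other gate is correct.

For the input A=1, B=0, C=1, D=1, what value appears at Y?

Propagate with N6 forced: N0=0, N1=1, N2=0, N3=0, N4=1, N5=1, N6=0 [stuck-at-0], N7=0.
So Y = 0. (Without the fault it would be 1.)

0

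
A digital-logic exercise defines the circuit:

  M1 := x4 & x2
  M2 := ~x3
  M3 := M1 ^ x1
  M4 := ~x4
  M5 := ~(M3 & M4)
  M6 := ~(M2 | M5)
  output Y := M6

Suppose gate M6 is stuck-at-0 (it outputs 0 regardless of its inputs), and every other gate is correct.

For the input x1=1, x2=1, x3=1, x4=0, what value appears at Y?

0

Propagate with M6 forced: M1=0, M2=0, M3=1, M4=1, M5=0, M6=0 [stuck-at-0].
So Y = 0. (Without the fault it would be 1.)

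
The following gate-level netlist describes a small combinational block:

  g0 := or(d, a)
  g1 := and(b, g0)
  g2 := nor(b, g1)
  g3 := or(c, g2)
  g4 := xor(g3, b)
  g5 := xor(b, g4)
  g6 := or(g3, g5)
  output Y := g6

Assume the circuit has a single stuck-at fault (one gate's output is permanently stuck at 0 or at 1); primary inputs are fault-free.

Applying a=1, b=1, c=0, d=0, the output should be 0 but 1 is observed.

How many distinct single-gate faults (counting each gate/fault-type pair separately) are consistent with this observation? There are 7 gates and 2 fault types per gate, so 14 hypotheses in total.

Fault-free: g0=1, g1=1, g2=0, g3=0, g4=1, g5=0, g6=0 → 0. Observed 1.
  g0 stuck-at-0: output 0 ✗
  g0 stuck-at-1: output 0 ✗
  g1 stuck-at-0: output 0 ✗
  g1 stuck-at-1: output 0 ✗
  g2 stuck-at-0: output 0 ✗
  g2 stuck-at-1: output 1 ✓
  g3 stuck-at-0: output 0 ✗
  g3 stuck-at-1: output 1 ✓
  g4 stuck-at-0: output 1 ✓
  g4 stuck-at-1: output 0 ✗
  g5 stuck-at-0: output 0 ✗
  g5 stuck-at-1: output 1 ✓
  g6 stuck-at-0: output 0 ✗
  g6 stuck-at-1: output 1 ✓
Consistent faults: {g2 stuck-at-1, g3 stuck-at-1, g4 stuck-at-0, g5 stuck-at-1, g6 stuck-at-1} — 5 in all.

5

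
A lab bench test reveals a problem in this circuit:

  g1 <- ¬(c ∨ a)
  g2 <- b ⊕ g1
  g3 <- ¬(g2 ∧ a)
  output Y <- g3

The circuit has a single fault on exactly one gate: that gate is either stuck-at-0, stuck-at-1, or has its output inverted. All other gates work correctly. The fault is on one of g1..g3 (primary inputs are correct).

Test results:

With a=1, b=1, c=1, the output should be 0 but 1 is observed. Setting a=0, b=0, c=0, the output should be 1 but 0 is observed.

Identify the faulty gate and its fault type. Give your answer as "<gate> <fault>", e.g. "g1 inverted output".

Fault-free values for test 1 (a=1, b=1, c=1): g1=0, g2=1, g3=0, giving Y=0. Observed 1.
Test 1: faults giving observed 1 are {g1 stuck-at-1, g1 inverted output, g2 stuck-at-0, g2 inverted output, g3 stuck-at-1, g3 inverted output}.
Test 2 (a=0, b=0, c=0): fault-free g1=1, g2=1, g3=1 → 1; observed 0. Eliminates g1 stuck-at-1, g1 inverted output, g2 stuck-at-0, g2 inverted output, g3 stuck-at-1.
Only g3 inverted output is consistent with every test.

g3 inverted output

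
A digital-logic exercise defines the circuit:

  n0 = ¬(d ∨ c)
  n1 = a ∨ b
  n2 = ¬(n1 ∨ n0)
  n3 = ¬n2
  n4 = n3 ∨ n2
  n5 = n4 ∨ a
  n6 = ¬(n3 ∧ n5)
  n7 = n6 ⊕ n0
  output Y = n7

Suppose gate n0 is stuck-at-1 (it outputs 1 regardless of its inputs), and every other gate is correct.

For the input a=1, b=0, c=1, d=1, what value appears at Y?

1

Propagate with n0 forced: n0=1 [stuck-at-1], n1=1, n2=0, n3=1, n4=1, n5=1, n6=0, n7=1.
So Y = 1. (Without the fault it would be 0.)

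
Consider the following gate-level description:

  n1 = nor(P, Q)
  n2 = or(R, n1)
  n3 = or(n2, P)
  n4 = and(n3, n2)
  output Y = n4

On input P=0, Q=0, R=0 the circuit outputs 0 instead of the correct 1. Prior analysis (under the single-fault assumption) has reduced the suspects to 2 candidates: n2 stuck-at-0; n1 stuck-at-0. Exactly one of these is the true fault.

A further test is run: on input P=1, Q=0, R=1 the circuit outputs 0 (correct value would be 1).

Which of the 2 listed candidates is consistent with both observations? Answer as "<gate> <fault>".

Evaluate each candidate on input P=1, Q=0, R=1:
  n2 stuck-at-0: n1=0, n2=0 [stuck-at-0], n3=1, n4=0 → 0 — matches
  n1 stuck-at-0: n1=0 [stuck-at-0], n2=1, n3=1, n4=1 → 1 — eliminated
Only n2 stuck-at-0 reproduces the observed 0.

n2 stuck-at-0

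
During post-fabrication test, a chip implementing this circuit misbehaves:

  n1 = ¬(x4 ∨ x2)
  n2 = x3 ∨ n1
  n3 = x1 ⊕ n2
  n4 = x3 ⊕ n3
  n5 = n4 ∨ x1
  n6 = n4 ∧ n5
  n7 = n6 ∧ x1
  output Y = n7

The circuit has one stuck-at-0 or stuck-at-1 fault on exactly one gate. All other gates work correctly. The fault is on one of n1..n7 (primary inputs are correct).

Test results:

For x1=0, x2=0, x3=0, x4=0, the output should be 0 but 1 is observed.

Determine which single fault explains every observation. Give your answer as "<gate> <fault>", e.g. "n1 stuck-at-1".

Fault-free values for test 1 (x1=0, x2=0, x3=0, x4=0): n1=1, n2=1, n3=1, n4=1, n5=1, n6=1, n7=0, giving Y=0. Observed 1.
Test 1: faults giving observed 1 are {n7 stuck-at-1}.
Only n7 stuck-at-1 is consistent with every test.

n7 stuck-at-1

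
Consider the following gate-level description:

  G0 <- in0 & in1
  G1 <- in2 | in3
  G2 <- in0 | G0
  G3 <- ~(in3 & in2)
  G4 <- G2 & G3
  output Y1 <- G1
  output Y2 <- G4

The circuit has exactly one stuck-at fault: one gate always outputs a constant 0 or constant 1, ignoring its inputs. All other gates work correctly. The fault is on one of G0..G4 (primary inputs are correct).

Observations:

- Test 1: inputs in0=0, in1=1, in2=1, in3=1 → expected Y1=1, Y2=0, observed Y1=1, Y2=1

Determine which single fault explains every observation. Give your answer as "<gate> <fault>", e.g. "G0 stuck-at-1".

G4 stuck-at-1

Fault-free values for test 1 (in0=0, in1=1, in2=1, in3=1): G0=0, G1=1, G2=0, G3=0, G4=0, giving Y1=1, Y2=0. Observed Y1=1, Y2=1.
Test 1: faults giving observed Y1=1, Y2=1 are {G4 stuck-at-1}.
Only G4 stuck-at-1 is consistent with every test.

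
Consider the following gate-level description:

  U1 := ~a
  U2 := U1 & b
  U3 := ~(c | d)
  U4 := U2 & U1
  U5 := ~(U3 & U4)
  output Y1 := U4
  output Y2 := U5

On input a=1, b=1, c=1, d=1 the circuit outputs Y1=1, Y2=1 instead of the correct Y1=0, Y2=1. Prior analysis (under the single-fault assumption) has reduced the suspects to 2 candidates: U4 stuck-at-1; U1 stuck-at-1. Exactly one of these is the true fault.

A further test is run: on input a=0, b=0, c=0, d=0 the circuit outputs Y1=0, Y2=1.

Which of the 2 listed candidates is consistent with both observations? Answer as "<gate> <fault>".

Evaluate each candidate on input a=0, b=0, c=0, d=0:
  U4 stuck-at-1: U1=1, U2=0, U3=1, U4=1 [stuck-at-1], U5=0 → Y1=1, Y2=0 — eliminated
  U1 stuck-at-1: U1=1 [stuck-at-1], U2=0, U3=1, U4=0, U5=1 → Y1=0, Y2=1 — matches
Only U1 stuck-at-1 reproduces the observed Y1=0, Y2=1.

U1 stuck-at-1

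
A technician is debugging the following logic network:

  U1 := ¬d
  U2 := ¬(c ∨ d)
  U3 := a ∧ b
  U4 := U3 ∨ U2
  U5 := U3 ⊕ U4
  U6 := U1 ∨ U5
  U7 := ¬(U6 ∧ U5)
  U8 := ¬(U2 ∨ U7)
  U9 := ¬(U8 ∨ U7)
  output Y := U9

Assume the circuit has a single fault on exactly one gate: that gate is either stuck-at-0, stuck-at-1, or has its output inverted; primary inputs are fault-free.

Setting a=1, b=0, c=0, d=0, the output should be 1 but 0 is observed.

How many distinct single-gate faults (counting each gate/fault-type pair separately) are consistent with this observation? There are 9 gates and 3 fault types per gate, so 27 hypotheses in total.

16

Fault-free: U1=1, U2=1, U3=0, U4=1, U5=1, U6=1, U7=0, U8=0, U9=1 → 1. Observed 0.
  U1: none of the 3 fault types match ✗
  U2: stuck-at-0, inverted output ✓; others ✗
  U3: stuck-at-1, inverted output ✓; others ✗
  U4: stuck-at-0, inverted output ✓; others ✗
  U5: stuck-at-0, inverted output ✓; others ✗
  U6: stuck-at-0, inverted output ✓; others ✗
  U7: stuck-at-1, inverted output ✓; others ✗
  U8: stuck-at-1, inverted output ✓; others ✗
  U9: stuck-at-0, inverted output ✓; others ✗
Consistent faults: {U2 stuck-at-0, U2 inverted output, U3 stuck-at-1, U3 inverted output, U4 stuck-at-0, U4 inverted output, U5 stuck-at-0, U5 inverted output, U6 stuck-at-0, U6 inverted output, U7 stuck-at-1, U7 inverted output, U8 stuck-at-1, U8 inverted output, U9 stuck-at-0, U9 inverted output} — 16 in all.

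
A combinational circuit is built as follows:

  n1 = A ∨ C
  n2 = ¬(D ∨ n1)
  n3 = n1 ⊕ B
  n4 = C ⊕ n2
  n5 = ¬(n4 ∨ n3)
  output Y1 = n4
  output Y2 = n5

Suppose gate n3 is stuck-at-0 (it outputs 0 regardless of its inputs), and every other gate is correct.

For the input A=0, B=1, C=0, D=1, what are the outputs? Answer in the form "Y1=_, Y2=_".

Y1=0, Y2=1

Propagate with n3 forced: n1=0, n2=0, n3=0 [stuck-at-0], n4=0, n5=1.
So the outputs are Y1=0, Y2=1. (Without the fault they would be Y1=0, Y2=0.)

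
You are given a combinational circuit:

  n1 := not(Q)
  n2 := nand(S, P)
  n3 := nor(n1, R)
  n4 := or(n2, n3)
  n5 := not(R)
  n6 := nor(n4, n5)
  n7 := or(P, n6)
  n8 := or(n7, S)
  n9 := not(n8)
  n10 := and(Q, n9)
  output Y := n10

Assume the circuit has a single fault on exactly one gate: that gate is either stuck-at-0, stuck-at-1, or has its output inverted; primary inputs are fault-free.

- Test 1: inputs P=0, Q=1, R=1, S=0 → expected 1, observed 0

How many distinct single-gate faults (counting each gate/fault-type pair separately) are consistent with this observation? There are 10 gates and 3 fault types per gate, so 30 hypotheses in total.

14

Fault-free: n1=0, n2=1, n3=0, n4=1, n5=0, n6=0, n7=0, n8=0, n9=1, n10=1 → 1. Observed 0.
  n1: none of the 3 fault types match ✗
  n2: stuck-at-0, inverted output ✓; others ✗
  n3: none of the 3 fault types match ✗
  n4: stuck-at-0, inverted output ✓; others ✗
  n5: none of the 3 fault types match ✗
  n6: stuck-at-1, inverted output ✓; others ✗
  n7: stuck-at-1, inverted output ✓; others ✗
  n8: stuck-at-1, inverted output ✓; others ✗
  n9: stuck-at-0, inverted output ✓; others ✗
  n10: stuck-at-0, inverted output ✓; others ✗
Consistent faults: {n2 stuck-at-0, n2 inverted output, n4 stuck-at-0, n4 inverted output, n6 stuck-at-1, n6 inverted output, n7 stuck-at-1, n7 inverted output, n8 stuck-at-1, n8 inverted output, n9 stuck-at-0, n9 inverted output, n10 stuck-at-0, n10 inverted output} — 14 in all.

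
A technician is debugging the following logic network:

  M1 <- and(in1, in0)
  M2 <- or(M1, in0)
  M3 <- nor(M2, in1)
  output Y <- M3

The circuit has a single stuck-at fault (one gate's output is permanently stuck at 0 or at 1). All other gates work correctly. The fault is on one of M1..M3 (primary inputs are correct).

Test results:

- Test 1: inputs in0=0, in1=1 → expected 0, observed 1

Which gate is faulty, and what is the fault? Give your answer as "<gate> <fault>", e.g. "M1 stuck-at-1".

M3 stuck-at-1

Fault-free values for test 1 (in0=0, in1=1): M1=0, M2=0, M3=0, giving Y=0. Observed 1.
Test 1: faults giving observed 1 are {M3 stuck-at-1}.
Only M3 stuck-at-1 is consistent with every test.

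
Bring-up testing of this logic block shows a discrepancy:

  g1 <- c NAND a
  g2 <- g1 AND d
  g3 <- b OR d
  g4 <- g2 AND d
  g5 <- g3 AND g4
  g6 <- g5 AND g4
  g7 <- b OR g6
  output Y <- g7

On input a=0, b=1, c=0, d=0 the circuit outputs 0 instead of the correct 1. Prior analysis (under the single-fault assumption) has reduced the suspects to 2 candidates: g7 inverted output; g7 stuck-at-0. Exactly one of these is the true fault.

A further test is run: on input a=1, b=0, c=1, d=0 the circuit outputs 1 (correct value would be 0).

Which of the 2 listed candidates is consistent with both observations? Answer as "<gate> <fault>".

Evaluate each candidate on input a=1, b=0, c=1, d=0:
  g7 inverted output: g1=0, g2=0, g3=0, g4=0, g5=0, g6=0, g7=1 [inverted output] → 1 — matches
  g7 stuck-at-0: g1=0, g2=0, g3=0, g4=0, g5=0, g6=0, g7=0 [stuck-at-0] → 0 — eliminated
Only g7 inverted output reproduces the observed 1.

g7 inverted output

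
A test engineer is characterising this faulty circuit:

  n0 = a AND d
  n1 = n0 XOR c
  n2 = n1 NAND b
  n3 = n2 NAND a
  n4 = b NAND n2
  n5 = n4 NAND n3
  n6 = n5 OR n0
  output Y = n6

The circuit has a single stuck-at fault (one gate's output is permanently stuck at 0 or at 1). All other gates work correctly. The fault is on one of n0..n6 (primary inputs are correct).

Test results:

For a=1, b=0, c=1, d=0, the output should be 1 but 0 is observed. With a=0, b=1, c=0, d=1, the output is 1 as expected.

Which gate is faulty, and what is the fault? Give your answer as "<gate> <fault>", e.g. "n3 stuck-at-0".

n3 stuck-at-1

Fault-free values for test 1 (a=1, b=0, c=1, d=0): n0=0, n1=1, n2=1, n3=0, n4=1, n5=1, n6=1, giving Y=1. Observed 0.
Test 1: faults giving observed 0 are {n2 stuck-at-0, n3 stuck-at-1, n5 stuck-at-0, n6 stuck-at-0}.
Test 2 (a=0, b=1, c=0, d=1): fault-free n0=0, n1=0, n2=1, n3=1, n4=0, n5=1, n6=1 → 1; observed 1. Eliminates n2 stuck-at-0, n5 stuck-at-0, n6 stuck-at-0.
Only n3 stuck-at-1 is consistent with every test.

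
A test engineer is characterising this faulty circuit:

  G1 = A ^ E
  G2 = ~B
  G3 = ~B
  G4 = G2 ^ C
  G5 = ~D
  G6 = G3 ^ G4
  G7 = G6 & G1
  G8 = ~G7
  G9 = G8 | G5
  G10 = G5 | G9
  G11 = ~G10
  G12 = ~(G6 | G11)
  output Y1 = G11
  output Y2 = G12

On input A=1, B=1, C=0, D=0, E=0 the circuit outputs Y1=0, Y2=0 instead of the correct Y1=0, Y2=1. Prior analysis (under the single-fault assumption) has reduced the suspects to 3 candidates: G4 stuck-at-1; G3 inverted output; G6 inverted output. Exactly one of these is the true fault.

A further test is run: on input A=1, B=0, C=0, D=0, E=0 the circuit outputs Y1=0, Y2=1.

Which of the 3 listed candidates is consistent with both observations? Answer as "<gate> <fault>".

G4 stuck-at-1

Evaluate each candidate on input A=1, B=0, C=0, D=0, E=0:
  G4 stuck-at-1: G1=1, G2=1, G3=1, G4=1 [stuck-at-1], G5=1, G6=0, G7=0, G8=1, G9=1, G10=1, G11=0, G12=1 → Y1=0, Y2=1 — matches
  G3 inverted output: G1=1, G2=1, G3=0 [inverted output], G4=1, G5=1, G6=1, G7=1, G8=0, G9=1, G10=1, G11=0, G12=0 → Y1=0, Y2=0 — eliminated
  G6 inverted output: G1=1, G2=1, G3=1, G4=1, G5=1, G6=1 [inverted output], G7=1, G8=0, G9=1, G10=1, G11=0, G12=0 → Y1=0, Y2=0 — eliminated
Only G4 stuck-at-1 reproduces the observed Y1=0, Y2=1.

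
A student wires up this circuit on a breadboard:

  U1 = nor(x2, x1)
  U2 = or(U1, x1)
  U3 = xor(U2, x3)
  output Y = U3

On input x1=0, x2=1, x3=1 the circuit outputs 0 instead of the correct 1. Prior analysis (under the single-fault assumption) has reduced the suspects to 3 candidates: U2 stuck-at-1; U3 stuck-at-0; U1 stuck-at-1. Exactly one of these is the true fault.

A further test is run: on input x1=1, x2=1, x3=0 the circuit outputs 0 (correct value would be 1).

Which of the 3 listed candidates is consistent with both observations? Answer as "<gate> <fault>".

Evaluate each candidate on input x1=1, x2=1, x3=0:
  U2 stuck-at-1: U1=0, U2=1 [stuck-at-1], U3=1 → 1 — eliminated
  U3 stuck-at-0: U1=0, U2=1, U3=0 [stuck-at-0] → 0 — matches
  U1 stuck-at-1: U1=1 [stuck-at-1], U2=1, U3=1 → 1 — eliminated
Only U3 stuck-at-0 reproduces the observed 0.

U3 stuck-at-0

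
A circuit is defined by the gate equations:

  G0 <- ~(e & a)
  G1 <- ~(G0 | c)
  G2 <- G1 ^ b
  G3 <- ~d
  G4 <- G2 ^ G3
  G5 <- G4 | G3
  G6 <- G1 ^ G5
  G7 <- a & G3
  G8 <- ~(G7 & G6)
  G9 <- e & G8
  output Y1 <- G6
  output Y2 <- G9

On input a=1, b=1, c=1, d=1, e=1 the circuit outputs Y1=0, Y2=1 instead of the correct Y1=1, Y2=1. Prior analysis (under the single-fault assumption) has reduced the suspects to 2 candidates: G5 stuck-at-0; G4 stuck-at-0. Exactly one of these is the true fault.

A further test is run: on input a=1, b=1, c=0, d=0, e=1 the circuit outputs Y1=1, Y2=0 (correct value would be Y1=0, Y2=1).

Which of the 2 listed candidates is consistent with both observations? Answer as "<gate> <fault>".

Evaluate each candidate on input a=1, b=1, c=0, d=0, e=1:
  G5 stuck-at-0: G0=0, G1=1, G2=0, G3=1, G4=1, G5=0 [stuck-at-0], G6=1, G7=1, G8=0, G9=0 → Y1=1, Y2=0 — matches
  G4 stuck-at-0: G0=0, G1=1, G2=0, G3=1, G4=0 [stuck-at-0], G5=1, G6=0, G7=1, G8=1, G9=1 → Y1=0, Y2=1 — eliminated
Only G5 stuck-at-0 reproduces the observed Y1=1, Y2=0.

G5 stuck-at-0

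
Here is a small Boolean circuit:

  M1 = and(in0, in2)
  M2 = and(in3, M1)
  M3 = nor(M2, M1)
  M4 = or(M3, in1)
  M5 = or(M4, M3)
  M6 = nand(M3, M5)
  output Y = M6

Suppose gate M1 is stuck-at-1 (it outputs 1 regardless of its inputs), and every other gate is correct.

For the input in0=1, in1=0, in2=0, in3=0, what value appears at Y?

Propagate with M1 forced: M1=1 [stuck-at-1], M2=0, M3=0, M4=0, M5=0, M6=1.
So Y = 1. (Without the fault it would be 0.)

1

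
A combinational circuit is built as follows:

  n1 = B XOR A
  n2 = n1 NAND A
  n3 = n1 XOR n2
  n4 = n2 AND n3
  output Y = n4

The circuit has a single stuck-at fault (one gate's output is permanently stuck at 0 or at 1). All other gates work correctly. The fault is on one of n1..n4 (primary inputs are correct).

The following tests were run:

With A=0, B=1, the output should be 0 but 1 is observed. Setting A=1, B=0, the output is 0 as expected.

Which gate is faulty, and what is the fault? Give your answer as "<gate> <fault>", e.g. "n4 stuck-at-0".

n3 stuck-at-1

Fault-free values for test 1 (A=0, B=1): n1=1, n2=1, n3=0, n4=0, giving Y=0. Observed 1.
Test 1: faults giving observed 1 are {n1 stuck-at-0, n3 stuck-at-1, n4 stuck-at-1}.
Test 2 (A=1, B=0): fault-free n1=1, n2=0, n3=1, n4=0 → 0; observed 0. Eliminates n1 stuck-at-0, n4 stuck-at-1.
Only n3 stuck-at-1 is consistent with every test.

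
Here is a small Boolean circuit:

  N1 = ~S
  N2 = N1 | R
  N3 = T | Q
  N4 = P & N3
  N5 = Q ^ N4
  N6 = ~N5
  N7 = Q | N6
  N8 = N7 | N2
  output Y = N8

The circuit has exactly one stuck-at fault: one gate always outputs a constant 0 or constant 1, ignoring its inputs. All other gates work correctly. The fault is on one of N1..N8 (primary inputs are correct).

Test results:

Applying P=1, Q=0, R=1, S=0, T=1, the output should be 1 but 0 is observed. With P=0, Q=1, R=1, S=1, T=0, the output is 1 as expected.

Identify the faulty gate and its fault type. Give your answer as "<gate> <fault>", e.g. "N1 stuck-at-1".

Fault-free values for test 1 (P=1, Q=0, R=1, S=0, T=1): N1=1, N2=1, N3=1, N4=1, N5=1, N6=0, N7=0, N8=1, giving Y=1. Observed 0.
Test 1: faults giving observed 0 are {N2 stuck-at-0, N8 stuck-at-0}.
Test 2 (P=0, Q=1, R=1, S=1, T=0): fault-free N1=0, N2=1, N3=1, N4=0, N5=1, N6=0, N7=1, N8=1 → 1; observed 1. Eliminates N8 stuck-at-0.
Only N2 stuck-at-0 is consistent with every test.

N2 stuck-at-0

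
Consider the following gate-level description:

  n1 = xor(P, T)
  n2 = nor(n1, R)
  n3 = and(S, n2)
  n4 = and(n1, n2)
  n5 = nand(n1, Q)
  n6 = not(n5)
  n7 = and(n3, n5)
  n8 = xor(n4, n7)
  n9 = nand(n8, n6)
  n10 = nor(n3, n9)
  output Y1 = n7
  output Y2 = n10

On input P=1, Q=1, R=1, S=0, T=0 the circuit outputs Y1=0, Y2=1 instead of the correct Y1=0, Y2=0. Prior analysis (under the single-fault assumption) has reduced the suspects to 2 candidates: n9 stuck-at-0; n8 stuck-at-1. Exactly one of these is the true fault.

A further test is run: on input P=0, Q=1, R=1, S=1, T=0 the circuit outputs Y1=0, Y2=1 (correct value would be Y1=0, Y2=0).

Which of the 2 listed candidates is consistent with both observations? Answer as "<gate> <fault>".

n9 stuck-at-0

Evaluate each candidate on input P=0, Q=1, R=1, S=1, T=0:
  n9 stuck-at-0: n1=0, n2=0, n3=0, n4=0, n5=1, n6=0, n7=0, n8=0, n9=0 [stuck-at-0], n10=1 → Y1=0, Y2=1 — matches
  n8 stuck-at-1: n1=0, n2=0, n3=0, n4=0, n5=1, n6=0, n7=0, n8=1 [stuck-at-1], n9=1, n10=0 → Y1=0, Y2=0 — eliminated
Only n9 stuck-at-0 reproduces the observed Y1=0, Y2=1.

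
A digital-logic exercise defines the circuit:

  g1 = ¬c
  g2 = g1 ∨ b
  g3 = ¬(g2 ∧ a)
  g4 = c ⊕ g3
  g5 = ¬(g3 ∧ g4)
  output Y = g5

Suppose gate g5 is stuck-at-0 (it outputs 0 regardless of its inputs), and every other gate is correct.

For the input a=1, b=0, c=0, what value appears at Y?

Propagate with g5 forced: g1=1, g2=1, g3=0, g4=0, g5=0 [stuck-at-0].
So Y = 0. (Without the fault it would be 1.)

0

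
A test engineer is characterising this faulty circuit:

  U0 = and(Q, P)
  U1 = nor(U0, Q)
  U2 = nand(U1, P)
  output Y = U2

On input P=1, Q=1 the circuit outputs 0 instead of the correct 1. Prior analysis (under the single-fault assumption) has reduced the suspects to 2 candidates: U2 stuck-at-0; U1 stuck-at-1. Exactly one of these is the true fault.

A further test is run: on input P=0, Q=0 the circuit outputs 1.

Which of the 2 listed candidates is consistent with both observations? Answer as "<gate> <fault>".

U1 stuck-at-1

Evaluate each candidate on input P=0, Q=0:
  U2 stuck-at-0: U0=0, U1=1, U2=0 [stuck-at-0] → 0 — eliminated
  U1 stuck-at-1: U0=0, U1=1 [stuck-at-1], U2=1 → 1 — matches
Only U1 stuck-at-1 reproduces the observed 1.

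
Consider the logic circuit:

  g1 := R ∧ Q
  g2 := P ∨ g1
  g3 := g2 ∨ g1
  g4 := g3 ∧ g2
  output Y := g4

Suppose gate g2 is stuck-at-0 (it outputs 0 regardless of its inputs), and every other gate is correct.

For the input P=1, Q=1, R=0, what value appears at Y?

0

Propagate with g2 forced: g1=0, g2=0 [stuck-at-0], g3=0, g4=0.
So Y = 0. (Without the fault it would be 1.)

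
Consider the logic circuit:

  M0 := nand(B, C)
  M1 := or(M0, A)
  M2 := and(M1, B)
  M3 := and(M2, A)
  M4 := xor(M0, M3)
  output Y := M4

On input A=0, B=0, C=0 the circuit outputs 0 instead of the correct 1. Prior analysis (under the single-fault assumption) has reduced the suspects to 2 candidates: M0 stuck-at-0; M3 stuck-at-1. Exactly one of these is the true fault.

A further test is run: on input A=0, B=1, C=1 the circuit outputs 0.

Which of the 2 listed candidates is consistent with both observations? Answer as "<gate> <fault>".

Evaluate each candidate on input A=0, B=1, C=1:
  M0 stuck-at-0: M0=0 [stuck-at-0], M1=0, M2=0, M3=0, M4=0 → 0 — matches
  M3 stuck-at-1: M0=0, M1=0, M2=0, M3=1 [stuck-at-1], M4=1 → 1 — eliminated
Only M0 stuck-at-0 reproduces the observed 0.

M0 stuck-at-0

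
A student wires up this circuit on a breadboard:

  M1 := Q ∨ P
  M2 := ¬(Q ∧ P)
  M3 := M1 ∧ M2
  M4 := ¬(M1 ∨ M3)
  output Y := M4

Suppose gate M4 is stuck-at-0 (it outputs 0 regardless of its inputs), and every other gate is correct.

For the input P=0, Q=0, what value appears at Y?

Propagate with M4 forced: M1=0, M2=1, M3=0, M4=0 [stuck-at-0].
So Y = 0. (Without the fault it would be 1.)

0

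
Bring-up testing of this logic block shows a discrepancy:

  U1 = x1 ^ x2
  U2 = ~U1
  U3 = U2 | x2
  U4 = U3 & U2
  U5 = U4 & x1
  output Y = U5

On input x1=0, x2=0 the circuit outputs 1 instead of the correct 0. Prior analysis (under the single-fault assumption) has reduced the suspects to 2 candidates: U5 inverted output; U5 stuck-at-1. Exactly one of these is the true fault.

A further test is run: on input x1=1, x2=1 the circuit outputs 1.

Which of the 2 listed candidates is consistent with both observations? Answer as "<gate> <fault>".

Evaluate each candidate on input x1=1, x2=1:
  U5 inverted output: U1=0, U2=1, U3=1, U4=1, U5=0 [inverted output] → 0 — eliminated
  U5 stuck-at-1: U1=0, U2=1, U3=1, U4=1, U5=1 [stuck-at-1] → 1 — matches
Only U5 stuck-at-1 reproduces the observed 1.

U5 stuck-at-1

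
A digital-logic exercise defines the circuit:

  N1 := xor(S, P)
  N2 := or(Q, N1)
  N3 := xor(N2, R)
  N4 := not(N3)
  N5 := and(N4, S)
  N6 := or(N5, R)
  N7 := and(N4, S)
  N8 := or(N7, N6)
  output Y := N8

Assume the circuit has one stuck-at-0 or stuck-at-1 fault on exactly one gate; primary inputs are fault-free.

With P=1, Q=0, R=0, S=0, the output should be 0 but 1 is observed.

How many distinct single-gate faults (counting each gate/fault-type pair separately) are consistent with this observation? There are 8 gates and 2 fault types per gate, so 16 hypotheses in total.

4

Fault-free: N1=1, N2=1, N3=1, N4=0, N5=0, N6=0, N7=0, N8=0 → 0. Observed 1.
  N1: none of the 2 fault types match ✗
  N2: none of the 2 fault types match ✗
  N3: none of the 2 fault types match ✗
  N4: none of the 2 fault types match ✗
  N5: stuck-at-1 ✓; others ✗
  N6: stuck-at-1 ✓; others ✗
  N7: stuck-at-1 ✓; others ✗
  N8: stuck-at-1 ✓; others ✗
Consistent faults: {N5 stuck-at-1, N6 stuck-at-1, N7 stuck-at-1, N8 stuck-at-1} — 4 in all.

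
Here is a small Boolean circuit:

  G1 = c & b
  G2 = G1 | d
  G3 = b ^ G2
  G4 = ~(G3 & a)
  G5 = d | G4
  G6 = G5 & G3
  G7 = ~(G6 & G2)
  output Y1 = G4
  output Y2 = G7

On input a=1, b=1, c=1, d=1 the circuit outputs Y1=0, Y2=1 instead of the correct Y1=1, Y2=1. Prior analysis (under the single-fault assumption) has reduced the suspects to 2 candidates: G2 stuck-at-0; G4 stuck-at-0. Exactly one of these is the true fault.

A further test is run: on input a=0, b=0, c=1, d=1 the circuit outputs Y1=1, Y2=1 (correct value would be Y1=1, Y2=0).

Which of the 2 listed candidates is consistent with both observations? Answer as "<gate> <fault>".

G2 stuck-at-0

Evaluate each candidate on input a=0, b=0, c=1, d=1:
  G2 stuck-at-0: G1=0, G2=0 [stuck-at-0], G3=0, G4=1, G5=1, G6=0, G7=1 → Y1=1, Y2=1 — matches
  G4 stuck-at-0: G1=0, G2=1, G3=1, G4=0 [stuck-at-0], G5=1, G6=1, G7=0 → Y1=0, Y2=0 — eliminated
Only G2 stuck-at-0 reproduces the observed Y1=1, Y2=1.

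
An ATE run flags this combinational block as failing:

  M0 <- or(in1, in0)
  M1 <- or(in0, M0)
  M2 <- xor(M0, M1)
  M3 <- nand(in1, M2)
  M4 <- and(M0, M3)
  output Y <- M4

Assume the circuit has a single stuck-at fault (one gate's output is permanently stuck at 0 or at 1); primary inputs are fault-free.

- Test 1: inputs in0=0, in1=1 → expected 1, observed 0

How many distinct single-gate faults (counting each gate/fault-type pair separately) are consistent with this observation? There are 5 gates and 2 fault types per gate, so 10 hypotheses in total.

Fault-free: M0=1, M1=1, M2=0, M3=1, M4=1 → 1. Observed 0.
  M0 stuck-at-0: output 0 ✓
  M0 stuck-at-1: output 1 ✗
  M1 stuck-at-0: output 0 ✓
  M1 stuck-at-1: output 1 ✗
  M2 stuck-at-0: output 1 ✗
  M2 stuck-at-1: output 0 ✓
  M3 stuck-at-0: output 0 ✓
  M3 stuck-at-1: output 1 ✗
  M4 stuck-at-0: output 0 ✓
  M4 stuck-at-1: output 1 ✗
Consistent faults: {M0 stuck-at-0, M1 stuck-at-0, M2 stuck-at-1, M3 stuck-at-0, M4 stuck-at-0} — 5 in all.

5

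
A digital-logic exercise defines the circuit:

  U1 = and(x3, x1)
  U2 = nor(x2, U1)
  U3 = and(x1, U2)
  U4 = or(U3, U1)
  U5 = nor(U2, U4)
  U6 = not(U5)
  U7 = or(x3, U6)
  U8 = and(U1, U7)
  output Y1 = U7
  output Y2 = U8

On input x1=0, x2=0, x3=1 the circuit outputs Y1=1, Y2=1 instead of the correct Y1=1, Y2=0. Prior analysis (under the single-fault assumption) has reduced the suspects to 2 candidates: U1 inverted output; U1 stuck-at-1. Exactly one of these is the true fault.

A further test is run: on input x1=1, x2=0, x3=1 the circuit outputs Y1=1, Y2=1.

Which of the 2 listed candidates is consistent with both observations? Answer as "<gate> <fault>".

Evaluate each candidate on input x1=1, x2=0, x3=1:
  U1 inverted output: U1=0 [inverted output], U2=1, U3=1, U4=1, U5=0, U6=1, U7=1, U8=0 → Y1=1, Y2=0 — eliminated
  U1 stuck-at-1: U1=1 [stuck-at-1], U2=0, U3=0, U4=1, U5=0, U6=1, U7=1, U8=1 → Y1=1, Y2=1 — matches
Only U1 stuck-at-1 reproduces the observed Y1=1, Y2=1.

U1 stuck-at-1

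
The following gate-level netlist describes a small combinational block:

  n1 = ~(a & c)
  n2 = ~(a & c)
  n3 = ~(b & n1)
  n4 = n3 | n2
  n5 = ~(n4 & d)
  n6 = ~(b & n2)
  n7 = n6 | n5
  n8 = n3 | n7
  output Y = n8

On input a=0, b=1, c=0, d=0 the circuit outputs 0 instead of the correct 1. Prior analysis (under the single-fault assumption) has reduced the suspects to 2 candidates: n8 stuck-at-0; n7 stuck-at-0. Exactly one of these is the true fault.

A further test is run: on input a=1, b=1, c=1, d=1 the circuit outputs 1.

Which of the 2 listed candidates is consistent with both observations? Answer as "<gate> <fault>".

Evaluate each candidate on input a=1, b=1, c=1, d=1:
  n8 stuck-at-0: n1=0, n2=0, n3=1, n4=1, n5=0, n6=1, n7=1, n8=0 [stuck-at-0] → 0 — eliminated
  n7 stuck-at-0: n1=0, n2=0, n3=1, n4=1, n5=0, n6=1, n7=0 [stuck-at-0], n8=1 → 1 — matches
Only n7 stuck-at-0 reproduces the observed 1.

n7 stuck-at-0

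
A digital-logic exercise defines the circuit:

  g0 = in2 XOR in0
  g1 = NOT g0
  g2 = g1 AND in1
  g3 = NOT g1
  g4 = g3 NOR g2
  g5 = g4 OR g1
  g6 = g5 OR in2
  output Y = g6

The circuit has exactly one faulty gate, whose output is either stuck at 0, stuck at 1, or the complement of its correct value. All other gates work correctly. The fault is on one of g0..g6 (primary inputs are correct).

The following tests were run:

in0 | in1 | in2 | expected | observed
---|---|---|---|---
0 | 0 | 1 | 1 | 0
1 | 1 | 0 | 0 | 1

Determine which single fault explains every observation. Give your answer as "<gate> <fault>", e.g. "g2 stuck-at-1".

Fault-free values for test 1 (in0=0, in1=0, in2=1): g0=1, g1=0, g2=0, g3=1, g4=0, g5=0, g6=1, giving Y=1. Observed 0.
Test 1: faults giving observed 0 are {g6 stuck-at-0, g6 inverted output}.
Test 2 (in0=1, in1=1, in2=0): fault-free g0=1, g1=0, g2=0, g3=1, g4=0, g5=0, g6=0 → 0; observed 1. Eliminates g6 stuck-at-0.
Only g6 inverted output is consistent with every test.

g6 inverted output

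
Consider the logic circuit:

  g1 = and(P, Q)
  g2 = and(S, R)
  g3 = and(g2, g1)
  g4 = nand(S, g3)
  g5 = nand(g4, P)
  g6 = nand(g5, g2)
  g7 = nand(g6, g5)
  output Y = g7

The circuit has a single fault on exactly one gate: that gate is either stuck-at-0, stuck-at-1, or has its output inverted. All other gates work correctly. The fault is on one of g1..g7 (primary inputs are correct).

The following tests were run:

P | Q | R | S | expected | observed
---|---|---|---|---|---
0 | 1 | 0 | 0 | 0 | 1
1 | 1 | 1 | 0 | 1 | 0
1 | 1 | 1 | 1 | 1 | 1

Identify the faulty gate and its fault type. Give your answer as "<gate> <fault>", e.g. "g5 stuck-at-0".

Fault-free values for test 1 (P=0, Q=1, R=0, S=0): g1=0, g2=0, g3=0, g4=1, g5=1, g6=1, g7=0, giving Y=0. Observed 1.
Test 1: faults giving observed 1 are {g2 stuck-at-1, g2 inverted output, g5 stuck-at-0, g5 inverted output, g6 stuck-at-0, g6 inverted output, g7 stuck-at-1, g7 inverted output}.
Test 2 (P=1, Q=1, R=1, S=0): fault-free g1=1, g2=0, g3=0, g4=1, g5=0, g6=1, g7=1 → 1; observed 0. Eliminates g2 stuck-at-1, g2 inverted output, g5 stuck-at-0, g6 stuck-at-0, g6 inverted output, g7 stuck-at-1.
Test 3 (P=1, Q=1, R=1, S=1): fault-free g1=1, g2=1, g3=1, g4=0, g5=1, g6=0, g7=1 → 1; observed 1. Eliminates g7 inverted output.
Only g5 inverted output is consistent with every test.

g5 inverted output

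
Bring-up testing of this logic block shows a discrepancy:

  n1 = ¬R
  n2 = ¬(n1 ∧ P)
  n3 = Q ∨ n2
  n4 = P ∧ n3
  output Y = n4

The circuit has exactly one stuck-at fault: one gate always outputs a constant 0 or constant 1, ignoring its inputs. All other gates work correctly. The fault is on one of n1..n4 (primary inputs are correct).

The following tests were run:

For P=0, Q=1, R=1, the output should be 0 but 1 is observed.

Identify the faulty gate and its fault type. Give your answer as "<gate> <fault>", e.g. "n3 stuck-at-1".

n4 stuck-at-1

Fault-free values for test 1 (P=0, Q=1, R=1): n1=0, n2=1, n3=1, n4=0, giving Y=0. Observed 1.
Test 1: faults giving observed 1 are {n4 stuck-at-1}.
Only n4 stuck-at-1 is consistent with every test.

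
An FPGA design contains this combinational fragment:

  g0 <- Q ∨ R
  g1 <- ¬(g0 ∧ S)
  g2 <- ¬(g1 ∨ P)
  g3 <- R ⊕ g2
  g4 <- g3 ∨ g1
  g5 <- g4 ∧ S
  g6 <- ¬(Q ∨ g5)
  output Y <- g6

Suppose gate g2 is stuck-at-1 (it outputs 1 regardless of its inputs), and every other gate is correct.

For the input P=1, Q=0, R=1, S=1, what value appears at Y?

Propagate with g2 forced: g0=1, g1=0, g2=1 [stuck-at-1], g3=0, g4=0, g5=0, g6=1.
So Y = 1. (Without the fault it would be 0.)

1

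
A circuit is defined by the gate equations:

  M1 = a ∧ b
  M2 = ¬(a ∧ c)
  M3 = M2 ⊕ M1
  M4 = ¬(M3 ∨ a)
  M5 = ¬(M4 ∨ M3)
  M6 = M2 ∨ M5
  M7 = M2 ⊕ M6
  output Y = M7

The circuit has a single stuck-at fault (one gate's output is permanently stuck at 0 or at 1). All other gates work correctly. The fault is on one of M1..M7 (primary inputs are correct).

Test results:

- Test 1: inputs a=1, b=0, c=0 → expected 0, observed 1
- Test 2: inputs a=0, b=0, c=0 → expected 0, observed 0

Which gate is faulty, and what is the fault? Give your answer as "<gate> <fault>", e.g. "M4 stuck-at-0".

Fault-free values for test 1 (a=1, b=0, c=0): M1=0, M2=1, M3=1, M4=0, M5=0, M6=1, M7=0, giving Y=0. Observed 1.
Test 1: faults giving observed 1 are {M2 stuck-at-0, M6 stuck-at-0, M7 stuck-at-1}.
Test 2 (a=0, b=0, c=0): fault-free M1=0, M2=1, M3=1, M4=0, M5=0, M6=1, M7=0 → 0; observed 0. Eliminates M6 stuck-at-0, M7 stuck-at-1.
Only M2 stuck-at-0 is consistent with every test.

M2 stuck-at-0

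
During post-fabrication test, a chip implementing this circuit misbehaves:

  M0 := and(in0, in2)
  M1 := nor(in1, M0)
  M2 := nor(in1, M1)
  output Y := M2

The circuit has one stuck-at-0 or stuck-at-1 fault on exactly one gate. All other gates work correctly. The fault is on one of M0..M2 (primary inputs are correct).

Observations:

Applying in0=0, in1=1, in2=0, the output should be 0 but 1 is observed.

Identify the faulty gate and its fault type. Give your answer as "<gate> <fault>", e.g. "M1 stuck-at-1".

M2 stuck-at-1

Fault-free values for test 1 (in0=0, in1=1, in2=0): M0=0, M1=0, M2=0, giving Y=0. Observed 1.
Test 1: faults giving observed 1 are {M2 stuck-at-1}.
Only M2 stuck-at-1 is consistent with every test.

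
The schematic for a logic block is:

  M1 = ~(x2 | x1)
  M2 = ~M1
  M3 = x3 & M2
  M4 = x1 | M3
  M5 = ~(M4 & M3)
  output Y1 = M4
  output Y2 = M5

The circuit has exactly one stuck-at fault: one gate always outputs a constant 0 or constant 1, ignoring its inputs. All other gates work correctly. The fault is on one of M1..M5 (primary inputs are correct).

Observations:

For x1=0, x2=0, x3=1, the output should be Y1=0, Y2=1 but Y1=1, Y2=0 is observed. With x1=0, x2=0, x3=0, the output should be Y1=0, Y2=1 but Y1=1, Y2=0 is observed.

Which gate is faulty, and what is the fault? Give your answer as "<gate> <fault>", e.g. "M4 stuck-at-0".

Fault-free values for test 1 (x1=0, x2=0, x3=1): M1=1, M2=0, M3=0, M4=0, M5=1, giving Y1=0, Y2=1. Observed Y1=1, Y2=0.
Test 1: faults giving observed Y1=1, Y2=0 are {M1 stuck-at-0, M2 stuck-at-1, M3 stuck-at-1}.
Test 2 (x1=0, x2=0, x3=0): fault-free M1=1, M2=0, M3=0, M4=0, M5=1 → Y1=0, Y2=1; observed Y1=1, Y2=0. Eliminates M1 stuck-at-0, M2 stuck-at-1.
Only M3 stuck-at-1 is consistent with every test.

M3 stuck-at-1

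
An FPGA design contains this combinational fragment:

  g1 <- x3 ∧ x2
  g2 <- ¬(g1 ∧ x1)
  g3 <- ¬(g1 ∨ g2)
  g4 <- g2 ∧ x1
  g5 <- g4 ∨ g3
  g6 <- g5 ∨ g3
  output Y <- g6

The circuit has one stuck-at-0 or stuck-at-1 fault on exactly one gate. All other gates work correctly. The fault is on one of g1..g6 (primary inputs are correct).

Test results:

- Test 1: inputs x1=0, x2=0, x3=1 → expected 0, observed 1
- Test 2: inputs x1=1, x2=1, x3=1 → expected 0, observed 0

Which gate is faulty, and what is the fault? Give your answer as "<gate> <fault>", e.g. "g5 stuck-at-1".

Fault-free values for test 1 (x1=0, x2=0, x3=1): g1=0, g2=1, g3=0, g4=0, g5=0, g6=0, giving Y=0. Observed 1.
Test 1: faults giving observed 1 are {g2 stuck-at-0, g3 stuck-at-1, g4 stuck-at-1, g5 stuck-at-1, g6 stuck-at-1}.
Test 2 (x1=1, x2=1, x3=1): fault-free g1=1, g2=0, g3=0, g4=0, g5=0, g6=0 → 0; observed 0. Eliminates g3 stuck-at-1, g4 stuck-at-1, g5 stuck-at-1, g6 stuck-at-1.
Only g2 stuck-at-0 is consistent with every test.

g2 stuck-at-0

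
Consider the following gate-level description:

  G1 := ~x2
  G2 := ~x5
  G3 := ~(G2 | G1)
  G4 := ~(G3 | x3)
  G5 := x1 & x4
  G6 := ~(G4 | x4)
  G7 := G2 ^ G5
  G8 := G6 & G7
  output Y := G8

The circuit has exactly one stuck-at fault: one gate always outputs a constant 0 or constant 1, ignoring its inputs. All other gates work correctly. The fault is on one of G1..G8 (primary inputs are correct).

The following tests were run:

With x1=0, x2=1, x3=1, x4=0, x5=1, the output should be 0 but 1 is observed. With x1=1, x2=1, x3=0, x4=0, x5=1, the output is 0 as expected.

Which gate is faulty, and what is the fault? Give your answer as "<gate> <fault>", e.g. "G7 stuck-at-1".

G2 stuck-at-1

Fault-free values for test 1 (x1=0, x2=1, x3=1, x4=0, x5=1): G1=0, G2=0, G3=1, G4=0, G5=0, G6=1, G7=0, G8=0, giving Y=0. Observed 1.
Test 1: faults giving observed 1 are {G2 stuck-at-1, G5 stuck-at-1, G7 stuck-at-1, G8 stuck-at-1}.
Test 2 (x1=1, x2=1, x3=0, x4=0, x5=1): fault-free G1=0, G2=0, G3=1, G4=0, G5=0, G6=1, G7=0, G8=0 → 0; observed 0. Eliminates G5 stuck-at-1, G7 stuck-at-1, G8 stuck-at-1.
Only G2 stuck-at-1 is consistent with every test.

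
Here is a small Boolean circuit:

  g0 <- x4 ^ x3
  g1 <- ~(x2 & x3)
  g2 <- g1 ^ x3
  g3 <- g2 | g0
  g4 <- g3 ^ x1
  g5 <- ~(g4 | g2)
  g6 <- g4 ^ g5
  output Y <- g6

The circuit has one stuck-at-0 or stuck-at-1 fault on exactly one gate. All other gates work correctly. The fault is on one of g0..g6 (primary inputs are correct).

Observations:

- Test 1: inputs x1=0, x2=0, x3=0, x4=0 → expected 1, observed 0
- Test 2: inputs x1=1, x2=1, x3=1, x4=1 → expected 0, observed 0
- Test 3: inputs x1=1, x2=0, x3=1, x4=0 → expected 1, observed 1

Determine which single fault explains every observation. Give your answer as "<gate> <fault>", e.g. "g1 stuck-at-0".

g4 stuck-at-0

Fault-free values for test 1 (x1=0, x2=0, x3=0, x4=0): g0=0, g1=1, g2=1, g3=1, g4=1, g5=0, g6=1, giving Y=1. Observed 0.
Test 1: faults giving observed 0 are {g3 stuck-at-0, g4 stuck-at-0, g5 stuck-at-1, g6 stuck-at-0}.
Test 2 (x1=1, x2=1, x3=1, x4=1): fault-free g0=0, g1=0, g2=1, g3=1, g4=0, g5=0, g6=0 → 0; observed 0. Eliminates g3 stuck-at-0, g5 stuck-at-1.
Test 3 (x1=1, x2=0, x3=1, x4=0): fault-free g0=1, g1=1, g2=0, g3=1, g4=0, g5=1, g6=1 → 1; observed 1. Eliminates g6 stuck-at-0.
Only g4 stuck-at-0 is consistent with every test.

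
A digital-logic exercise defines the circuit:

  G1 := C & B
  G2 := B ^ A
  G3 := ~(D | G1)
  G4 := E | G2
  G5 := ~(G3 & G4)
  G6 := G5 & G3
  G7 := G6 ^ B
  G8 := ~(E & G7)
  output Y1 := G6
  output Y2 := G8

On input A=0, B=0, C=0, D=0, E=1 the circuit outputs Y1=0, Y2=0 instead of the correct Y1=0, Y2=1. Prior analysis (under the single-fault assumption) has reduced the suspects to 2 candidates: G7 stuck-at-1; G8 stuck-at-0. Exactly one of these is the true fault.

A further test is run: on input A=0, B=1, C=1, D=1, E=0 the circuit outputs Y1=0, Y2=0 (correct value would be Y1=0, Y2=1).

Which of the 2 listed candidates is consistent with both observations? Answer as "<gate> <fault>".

G8 stuck-at-0

Evaluate each candidate on input A=0, B=1, C=1, D=1, E=0:
  G7 stuck-at-1: G1=1, G2=1, G3=0, G4=1, G5=1, G6=0, G7=1 [stuck-at-1], G8=1 → Y1=0, Y2=1 — eliminated
  G8 stuck-at-0: G1=1, G2=1, G3=0, G4=1, G5=1, G6=0, G7=1, G8=0 [stuck-at-0] → Y1=0, Y2=0 — matches
Only G8 stuck-at-0 reproduces the observed Y1=0, Y2=0.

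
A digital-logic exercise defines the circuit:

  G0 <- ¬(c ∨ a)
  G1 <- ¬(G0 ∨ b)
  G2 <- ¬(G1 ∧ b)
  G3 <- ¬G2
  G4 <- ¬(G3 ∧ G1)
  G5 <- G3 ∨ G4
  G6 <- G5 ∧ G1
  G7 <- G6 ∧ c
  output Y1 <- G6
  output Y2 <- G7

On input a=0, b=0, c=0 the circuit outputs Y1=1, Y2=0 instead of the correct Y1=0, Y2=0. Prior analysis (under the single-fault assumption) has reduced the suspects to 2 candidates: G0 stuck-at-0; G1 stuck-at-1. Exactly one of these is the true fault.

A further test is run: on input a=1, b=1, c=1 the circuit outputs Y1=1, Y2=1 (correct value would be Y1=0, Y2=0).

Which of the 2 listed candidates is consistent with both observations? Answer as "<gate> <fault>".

Evaluate each candidate on input a=1, b=1, c=1:
  G0 stuck-at-0: G0=0 [stuck-at-0], G1=0, G2=1, G3=0, G4=1, G5=1, G6=0, G7=0 → Y1=0, Y2=0 — eliminated
  G1 stuck-at-1: G0=0, G1=1 [stuck-at-1], G2=0, G3=1, G4=0, G5=1, G6=1, G7=1 → Y1=1, Y2=1 — matches
Only G1 stuck-at-1 reproduces the observed Y1=1, Y2=1.

G1 stuck-at-1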